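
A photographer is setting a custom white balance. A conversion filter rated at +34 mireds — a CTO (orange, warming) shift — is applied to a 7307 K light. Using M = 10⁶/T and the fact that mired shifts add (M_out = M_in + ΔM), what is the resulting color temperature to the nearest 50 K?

M_in = 10⁶/7307 = 136.86 mireds.
M_out = 136.86 + (+34) = 170.86 mireds.
T_out = 10⁶/170.86 = 5852.9 K → 5850 K.

5850 K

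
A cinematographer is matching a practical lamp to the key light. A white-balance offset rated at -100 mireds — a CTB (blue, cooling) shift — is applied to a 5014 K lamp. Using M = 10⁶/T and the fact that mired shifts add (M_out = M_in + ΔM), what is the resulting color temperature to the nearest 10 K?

M_in = 10⁶/5014 = 199.44 mireds.
M_out = 199.44 + (-100) = 99.44 mireds.
T_out = 10⁶/99.44 = 10056.2 K → 10060 K.

10060 K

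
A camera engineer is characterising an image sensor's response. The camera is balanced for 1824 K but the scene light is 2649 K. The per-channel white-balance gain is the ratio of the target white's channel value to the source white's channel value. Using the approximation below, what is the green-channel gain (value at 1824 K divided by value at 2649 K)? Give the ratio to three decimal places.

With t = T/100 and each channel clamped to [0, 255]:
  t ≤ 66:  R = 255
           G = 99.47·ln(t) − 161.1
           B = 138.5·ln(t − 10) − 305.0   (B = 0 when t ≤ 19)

0.775

At 2649 K (t = 26.49):
  G = 99.47·ln 26.49 − 161.1 = 99.47·3.2768 − 161.1 = 164.840.
At 1824 K (t = 18.24):
  G = 99.47·ln 18.24 − 161.1 = 99.47·2.9036 − 161.1 = 127.723.
Gain = 127.723 / 164.840 = 0.7748 → 0.775.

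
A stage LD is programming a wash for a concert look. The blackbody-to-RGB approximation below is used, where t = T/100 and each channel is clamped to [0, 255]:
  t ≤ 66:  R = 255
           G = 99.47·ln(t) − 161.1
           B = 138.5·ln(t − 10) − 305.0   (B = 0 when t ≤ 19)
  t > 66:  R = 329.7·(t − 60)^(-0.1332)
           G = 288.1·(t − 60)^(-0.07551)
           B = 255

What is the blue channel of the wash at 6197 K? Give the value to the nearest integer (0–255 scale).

t = 6197/100 = 61.97; the t ≤ 66 branch applies.
B = 138.5·ln(61.97 − 10) − 305.0 = 138.5·ln 51.97 − 305.0 = 138.5·3.9507 − 305.0 = 242.167.
Rounded: 242.

242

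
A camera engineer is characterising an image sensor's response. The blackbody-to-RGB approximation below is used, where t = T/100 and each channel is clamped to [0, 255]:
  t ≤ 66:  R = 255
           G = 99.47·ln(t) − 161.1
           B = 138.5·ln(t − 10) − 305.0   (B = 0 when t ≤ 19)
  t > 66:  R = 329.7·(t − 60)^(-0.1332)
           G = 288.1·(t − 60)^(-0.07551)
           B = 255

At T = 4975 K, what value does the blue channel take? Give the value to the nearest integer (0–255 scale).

205

t = 4975/100 = 49.75; the t ≤ 66 branch applies.
B = 138.5·ln(49.75 − 10) − 305.0 = 138.5·ln 39.75 − 305.0 = 138.5·3.6826 − 305.0 = 205.041.
Rounded: 205.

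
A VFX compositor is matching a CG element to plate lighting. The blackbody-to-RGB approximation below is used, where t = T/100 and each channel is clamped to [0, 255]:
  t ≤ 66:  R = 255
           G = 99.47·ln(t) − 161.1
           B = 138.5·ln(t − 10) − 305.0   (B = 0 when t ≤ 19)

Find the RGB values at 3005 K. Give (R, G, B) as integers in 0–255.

(255, 177, 110)

t = 3005/100 = 30.05; the t ≤ 66 branch applies.
R = 255 by definition for t ≤ 66.
G = 99.47·ln 30.05 − 161.1 = 99.47·3.4029 − 161.1 = 177.383.
B = 138.5·ln(30.05 − 10) − 305.0 = 138.5·ln 20.05 − 305.0 = 138.5·2.9982 − 305.0 = 110.255.
Rounded: (255, 177, 110).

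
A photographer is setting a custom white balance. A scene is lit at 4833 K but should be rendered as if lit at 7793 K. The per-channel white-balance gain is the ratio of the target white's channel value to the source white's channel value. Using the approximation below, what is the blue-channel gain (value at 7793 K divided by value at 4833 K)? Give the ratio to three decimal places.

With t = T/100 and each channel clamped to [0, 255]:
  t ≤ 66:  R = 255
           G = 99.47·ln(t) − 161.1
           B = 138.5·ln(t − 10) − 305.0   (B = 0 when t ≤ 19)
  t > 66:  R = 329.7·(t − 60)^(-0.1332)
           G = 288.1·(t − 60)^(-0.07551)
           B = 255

1.275

At 4833 K (t = 48.33):
  B = 138.5·ln(48.33 − 10) − 305.0 = 138.5·ln 38.33 − 305.0 = 138.5·3.6462 − 305.0 = 200.003.
At 7793 K (t = 77.93):
  B = 255 by definition for t > 66.
Gain = 255.000 / 200.003 = 1.2750 → 1.275.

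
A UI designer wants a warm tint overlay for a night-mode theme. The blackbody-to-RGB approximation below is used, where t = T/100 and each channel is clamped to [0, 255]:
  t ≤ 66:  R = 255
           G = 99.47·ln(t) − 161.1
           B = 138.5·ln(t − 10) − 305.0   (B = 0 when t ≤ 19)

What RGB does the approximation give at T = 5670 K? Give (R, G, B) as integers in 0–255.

(255, 241, 227)

t = 5670/100 = 56.7; the t ≤ 66 branch applies.
R = 255 by definition for t ≤ 66.
G = 99.47·ln 56.7 − 161.1 = 99.47·4.0378 − 161.1 = 240.537.
B = 138.5·ln(56.7 − 10) − 305.0 = 138.5·ln 46.7 − 305.0 = 138.5·3.8437 − 305.0 = 227.359.
Rounded: (255, 241, 227).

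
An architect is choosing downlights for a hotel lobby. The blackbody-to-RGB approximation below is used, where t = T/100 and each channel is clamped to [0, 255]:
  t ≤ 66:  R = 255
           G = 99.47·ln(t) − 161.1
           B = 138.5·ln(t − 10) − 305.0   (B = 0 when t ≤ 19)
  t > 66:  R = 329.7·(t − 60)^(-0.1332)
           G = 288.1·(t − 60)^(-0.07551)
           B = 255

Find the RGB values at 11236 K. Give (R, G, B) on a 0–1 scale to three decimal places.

(0.763, 0.838, 1.000)

t = 11236/100 = 112.36; the t > 66 branch applies.
R = 329.7·(112.36 − 60)^(-0.1332) = 329.7·52.36^(-0.1332) = 329.7·0.59024 = 194.602.
G = 288.1·(112.36 − 60)^(-0.07551) = 288.1·52.36^(-0.07551) = 288.1·0.74165 = 213.669.
B = 255 by definition for t > 66.
Dividing each by 255: (0.7631, 0.8379, 1.0000) → (0.763, 0.838, 1.000).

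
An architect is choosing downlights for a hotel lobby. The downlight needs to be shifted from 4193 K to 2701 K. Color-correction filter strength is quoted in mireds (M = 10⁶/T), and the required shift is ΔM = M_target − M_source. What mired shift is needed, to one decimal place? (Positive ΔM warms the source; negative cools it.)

+131.7 mireds

M_source = 10⁶/4193 = 238.493; M_target = 10⁶/2701 = 370.233.
ΔM = 370.233 − 238.493 = 131.741 → +131.7 mireds, a warming shift.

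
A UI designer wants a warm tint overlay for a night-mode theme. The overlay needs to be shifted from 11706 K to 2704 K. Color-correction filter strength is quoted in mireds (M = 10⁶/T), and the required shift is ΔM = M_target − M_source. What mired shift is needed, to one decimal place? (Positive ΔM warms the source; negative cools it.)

M_source = 10⁶/11706 = 85.426; M_target = 10⁶/2704 = 369.822.
ΔM = 369.822 − 85.426 = 284.396 → +284.4 mireds, a warming shift.

+284.4 mireds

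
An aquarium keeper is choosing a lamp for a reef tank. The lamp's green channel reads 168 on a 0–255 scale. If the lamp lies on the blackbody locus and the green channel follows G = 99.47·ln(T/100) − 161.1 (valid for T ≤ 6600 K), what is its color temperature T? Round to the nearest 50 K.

2750 K

ln t = (168 + 161.1) / 99.47 = 3.3085.
t = e^3.3085 = 27.345.
T = 100·t = 2735 K → 2750 K to the nearest 50 K.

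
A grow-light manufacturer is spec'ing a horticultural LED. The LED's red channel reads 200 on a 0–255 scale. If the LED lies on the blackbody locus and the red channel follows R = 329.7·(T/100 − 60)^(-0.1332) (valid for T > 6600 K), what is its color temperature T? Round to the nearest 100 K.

(t − 60)^(-0.1332) = 200/329.7 = 0.60661.
t − 60 = 0.60661^(1/-0.1332) = 0.60661^(-7.508) = 42.638, so t = 102.638.
T = 100·t = 10264 K → 10300 K to the nearest 100 K.

10300 K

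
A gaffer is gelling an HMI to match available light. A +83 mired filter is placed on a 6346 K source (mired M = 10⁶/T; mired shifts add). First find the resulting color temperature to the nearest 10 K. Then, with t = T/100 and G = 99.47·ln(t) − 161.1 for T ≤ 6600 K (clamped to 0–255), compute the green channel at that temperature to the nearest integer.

M_in = 10⁶/6346 = 157.58; M_out = 157.58 + (+83) = 240.58.
T_out = 10⁶/240.58 = 4156.6 K → 4160 K; t = 41.6.
G = 99.47·ln 41.6 − 161.1 = 99.47·3.7281 − 161.1 = 209.734.
Rounded: 210.

210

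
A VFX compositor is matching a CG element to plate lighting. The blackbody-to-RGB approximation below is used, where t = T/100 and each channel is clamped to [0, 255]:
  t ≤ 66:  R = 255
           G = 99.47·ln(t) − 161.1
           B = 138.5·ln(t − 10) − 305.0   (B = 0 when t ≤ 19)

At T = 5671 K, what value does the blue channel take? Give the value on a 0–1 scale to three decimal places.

t = 5671/100 = 56.71; the t ≤ 66 branch applies.
B = 138.5·ln(56.71 − 10) − 305.0 = 138.5·ln 46.71 − 305.0 = 138.5·3.8440 − 305.0 = 227.388.
On a 0–1 scale: 227.388/255 = 0.8917 → 0.892.

0.892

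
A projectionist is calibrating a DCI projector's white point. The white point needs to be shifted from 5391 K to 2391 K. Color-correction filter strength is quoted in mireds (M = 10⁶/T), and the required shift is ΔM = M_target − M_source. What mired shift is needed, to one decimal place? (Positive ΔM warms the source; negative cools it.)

M_source = 10⁶/5391 = 185.494; M_target = 10⁶/2391 = 418.235.
ΔM = 418.235 − 185.494 = 232.741 → +232.7 mireds, a warming shift.

+232.7 mireds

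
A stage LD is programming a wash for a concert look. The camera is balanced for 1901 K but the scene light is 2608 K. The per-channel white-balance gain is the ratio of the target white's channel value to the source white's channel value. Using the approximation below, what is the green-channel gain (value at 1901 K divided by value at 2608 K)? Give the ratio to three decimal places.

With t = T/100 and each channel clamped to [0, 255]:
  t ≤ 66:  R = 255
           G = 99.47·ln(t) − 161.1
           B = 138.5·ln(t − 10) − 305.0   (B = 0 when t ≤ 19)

0.807

At 2608 K (t = 26.08):
  G = 99.47·ln 26.08 − 161.1 = 99.47·3.2612 − 161.1 = 163.288.
At 1901 K (t = 19.01):
  G = 99.47·ln 19.01 − 161.1 = 99.47·2.9450 − 161.1 = 131.836.
Gain = 131.836 / 163.288 = 0.8074 → 0.807.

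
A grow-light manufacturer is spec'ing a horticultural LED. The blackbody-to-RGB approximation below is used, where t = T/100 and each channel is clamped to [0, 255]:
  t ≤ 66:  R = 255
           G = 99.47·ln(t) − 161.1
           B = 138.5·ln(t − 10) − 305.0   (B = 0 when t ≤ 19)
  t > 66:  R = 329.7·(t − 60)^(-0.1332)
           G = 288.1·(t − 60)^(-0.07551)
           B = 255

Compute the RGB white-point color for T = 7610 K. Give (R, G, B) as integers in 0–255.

(228, 234, 255)

t = 7610/100 = 76.1; the t > 66 branch applies.
R = 329.7·(76.1 − 60)^(-0.1332) = 329.7·16.1^(-0.1332) = 329.7·0.69064 = 227.704.
G = 288.1·(76.1 − 60)^(-0.07551) = 288.1·16.1^(-0.07551) = 288.1·0.81072 = 233.569.
B = 255 by definition for t > 66.
Rounded: (228, 234, 255).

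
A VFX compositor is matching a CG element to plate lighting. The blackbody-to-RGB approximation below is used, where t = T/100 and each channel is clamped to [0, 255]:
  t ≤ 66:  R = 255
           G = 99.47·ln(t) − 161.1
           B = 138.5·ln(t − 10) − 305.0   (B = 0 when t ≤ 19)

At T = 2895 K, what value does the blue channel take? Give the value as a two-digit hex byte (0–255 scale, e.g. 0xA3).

0x66

t = 2895/100 = 28.95; the t ≤ 66 branch applies.
B = 138.5·ln(28.95 − 10) − 305.0 = 138.5·ln 18.95 − 305.0 = 138.5·2.9418 − 305.0 = 102.440.
Rounded: 102; in hex, 0x66.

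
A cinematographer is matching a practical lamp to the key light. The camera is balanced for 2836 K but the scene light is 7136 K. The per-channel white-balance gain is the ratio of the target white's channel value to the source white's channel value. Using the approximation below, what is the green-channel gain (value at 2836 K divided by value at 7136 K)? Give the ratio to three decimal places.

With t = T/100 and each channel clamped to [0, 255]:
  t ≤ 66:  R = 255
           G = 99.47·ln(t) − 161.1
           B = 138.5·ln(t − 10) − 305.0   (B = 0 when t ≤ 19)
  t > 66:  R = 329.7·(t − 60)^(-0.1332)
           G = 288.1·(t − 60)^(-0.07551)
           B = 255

At 7136 K (t = 71.36):
  G = 288.1·(71.36 − 60)^(-0.07551) = 288.1·11.36^(-0.07551) = 288.1·0.83235 = 239.801.
At 2836 K (t = 28.36):
  G = 99.47·ln 28.36 − 161.1 = 99.47·3.3450 − 161.1 = 171.625.
Gain = 171.625 / 239.801 = 0.7157 → 0.716.

0.716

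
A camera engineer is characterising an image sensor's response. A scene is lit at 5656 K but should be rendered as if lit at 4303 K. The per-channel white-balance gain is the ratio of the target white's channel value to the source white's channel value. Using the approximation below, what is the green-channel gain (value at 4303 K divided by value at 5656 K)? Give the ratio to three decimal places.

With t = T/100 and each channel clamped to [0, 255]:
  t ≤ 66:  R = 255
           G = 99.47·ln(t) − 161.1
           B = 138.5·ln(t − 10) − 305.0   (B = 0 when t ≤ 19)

At 5656 K (t = 56.56):
  G = 99.47·ln 56.56 − 161.1 = 99.47·4.0353 − 161.1 = 240.291.
At 4303 K (t = 43.03):
  G = 99.47·ln 43.03 − 161.1 = 99.47·3.7619 − 161.1 = 213.096.
Gain = 213.096 / 240.291 = 0.8868 → 0.887.

0.887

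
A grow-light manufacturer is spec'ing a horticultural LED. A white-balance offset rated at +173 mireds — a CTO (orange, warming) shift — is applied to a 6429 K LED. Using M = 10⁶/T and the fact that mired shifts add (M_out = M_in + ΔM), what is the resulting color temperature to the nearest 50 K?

M_in = 10⁶/6429 = 155.55 mireds.
M_out = 155.55 + (+173) = 328.55 mireds.
T_out = 10⁶/328.55 = 3043.7 K → 3050 K.

3050 K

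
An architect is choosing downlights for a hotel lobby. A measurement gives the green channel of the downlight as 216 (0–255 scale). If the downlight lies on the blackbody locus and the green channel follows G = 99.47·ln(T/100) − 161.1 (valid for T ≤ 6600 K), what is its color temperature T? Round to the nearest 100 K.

ln t = (216 + 161.1) / 99.47 = 3.7911.
t = e^3.7911 = 44.305.
T = 100·t = 4430 K → 4400 K to the nearest 100 K.

4400 K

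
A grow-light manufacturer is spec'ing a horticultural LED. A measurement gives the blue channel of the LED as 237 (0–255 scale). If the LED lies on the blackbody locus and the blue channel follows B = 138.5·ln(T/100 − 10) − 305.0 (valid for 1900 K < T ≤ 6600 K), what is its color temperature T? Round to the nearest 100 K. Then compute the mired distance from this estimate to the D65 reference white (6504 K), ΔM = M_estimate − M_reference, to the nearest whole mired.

ln(t − 10) = (237 + 305.0) / 138.5 = 3.9134.
t − 10 = e^3.9134 = 50.067, so t = 60.067.
T = 100·t = 6007 K → 6000 K to the nearest 100 K.
M_estimate = 10⁶/6000 = 166.67; M_reference = 10⁶/6504 = 153.75.
ΔM = 166.67 − 153.75 = 12.92 → +13 mireds.

+13 mireds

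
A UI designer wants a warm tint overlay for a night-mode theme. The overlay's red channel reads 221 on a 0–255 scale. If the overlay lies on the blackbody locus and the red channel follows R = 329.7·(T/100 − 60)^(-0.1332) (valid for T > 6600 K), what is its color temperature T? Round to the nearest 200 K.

(t − 60)^(-0.1332) = 221/329.7 = 0.67031.
t − 60 = 0.67031^(1/-0.1332) = 0.67031^(-7.508) = 20.149, so t = 80.149.
T = 100·t = 8015 K → 8000 K to the nearest 200 K.

8000 K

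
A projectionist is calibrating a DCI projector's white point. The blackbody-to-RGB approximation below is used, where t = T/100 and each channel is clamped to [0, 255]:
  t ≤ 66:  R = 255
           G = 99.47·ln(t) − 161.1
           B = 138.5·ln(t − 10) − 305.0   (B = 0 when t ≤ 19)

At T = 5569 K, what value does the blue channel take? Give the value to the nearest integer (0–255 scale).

t = 5569/100 = 55.69; the t ≤ 66 branch applies.
B = 138.5·ln(55.69 − 10) − 305.0 = 138.5·ln 45.69 − 305.0 = 138.5·3.8219 − 305.0 = 224.330.
Rounded: 224.

224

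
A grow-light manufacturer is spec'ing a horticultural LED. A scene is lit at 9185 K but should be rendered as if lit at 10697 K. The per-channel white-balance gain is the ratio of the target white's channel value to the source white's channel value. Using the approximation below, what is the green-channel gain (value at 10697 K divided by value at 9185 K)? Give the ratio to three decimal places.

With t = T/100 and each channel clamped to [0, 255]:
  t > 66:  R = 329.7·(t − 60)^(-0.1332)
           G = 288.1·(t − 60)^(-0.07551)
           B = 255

At 9185 K (t = 91.85):
  G = 288.1·(91.85 − 60)^(-0.07551) = 288.1·31.85^(-0.07551) = 288.1·0.77002 = 221.842.
At 10697 K (t = 106.97):
  G = 288.1·(106.97 − 60)^(-0.07551) = 288.1·46.97^(-0.07551) = 288.1·0.74776 = 215.429.
Gain = 215.429 / 221.842 = 0.9711 → 0.971.

0.971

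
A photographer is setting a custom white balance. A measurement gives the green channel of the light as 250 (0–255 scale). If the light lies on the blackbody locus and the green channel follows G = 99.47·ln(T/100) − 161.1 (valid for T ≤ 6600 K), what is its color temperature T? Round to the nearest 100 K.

ln t = (250 + 161.1) / 99.47 = 4.1329.
t = e^4.1329 = 62.359.
T = 100·t = 6236 K → 6200 K to the nearest 100 K.

6200 K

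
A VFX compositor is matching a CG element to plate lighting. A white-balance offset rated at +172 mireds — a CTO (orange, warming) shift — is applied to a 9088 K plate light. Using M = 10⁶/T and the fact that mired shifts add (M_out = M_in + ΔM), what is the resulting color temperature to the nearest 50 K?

M_in = 10⁶/9088 = 110.04 mireds.
M_out = 110.04 + (+172) = 282.04 mireds.
T_out = 10⁶/282.04 = 3545.7 K → 3550 K.

3550 K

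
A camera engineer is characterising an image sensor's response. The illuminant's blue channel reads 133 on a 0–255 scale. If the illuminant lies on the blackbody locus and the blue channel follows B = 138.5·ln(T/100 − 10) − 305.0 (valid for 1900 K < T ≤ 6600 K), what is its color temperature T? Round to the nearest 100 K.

ln(t − 10) = (133 + 305.0) / 138.5 = 3.1625.
t − 10 = e^3.1625 = 23.629, so t = 33.629.
T = 100·t = 3363 K → 3400 K to the nearest 100 K.

3400 K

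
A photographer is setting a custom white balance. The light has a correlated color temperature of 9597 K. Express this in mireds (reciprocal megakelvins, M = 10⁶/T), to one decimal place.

M = 10⁶ / 9597 = 104.199 → 104.2 mireds.

104.2 mireds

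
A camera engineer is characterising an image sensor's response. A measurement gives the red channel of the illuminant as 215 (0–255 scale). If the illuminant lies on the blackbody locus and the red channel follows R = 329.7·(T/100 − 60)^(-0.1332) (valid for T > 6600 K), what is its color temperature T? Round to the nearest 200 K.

(t − 60)^(-0.1332) = 215/329.7 = 0.65211.
t − 60 = 0.65211^(1/-0.1332) = 0.65211^(-7.508) = 24.774, so t = 84.774.
T = 100·t = 8477 K → 8400 K to the nearest 200 K.

8400 K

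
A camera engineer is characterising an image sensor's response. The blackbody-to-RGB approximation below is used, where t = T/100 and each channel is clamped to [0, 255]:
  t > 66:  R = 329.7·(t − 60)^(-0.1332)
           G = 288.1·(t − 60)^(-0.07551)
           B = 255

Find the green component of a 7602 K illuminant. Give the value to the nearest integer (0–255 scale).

234

t = 7602/100 = 76.02; the t > 66 branch applies.
G = 288.1·(76.02 − 60)^(-0.07551) = 288.1·16.02^(-0.07551) = 288.1·0.81103 = 233.657.
Rounded: 234.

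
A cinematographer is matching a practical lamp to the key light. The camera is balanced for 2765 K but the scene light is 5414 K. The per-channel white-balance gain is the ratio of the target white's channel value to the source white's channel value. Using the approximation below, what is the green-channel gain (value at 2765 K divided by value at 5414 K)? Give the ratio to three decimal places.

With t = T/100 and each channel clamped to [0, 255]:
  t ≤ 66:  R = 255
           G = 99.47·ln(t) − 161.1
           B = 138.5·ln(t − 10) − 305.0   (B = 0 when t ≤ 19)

At 5414 K (t = 54.14):
  G = 99.47·ln 54.14 − 161.1 = 99.47·3.9916 − 161.1 = 235.942.
At 2765 K (t = 27.65):
  G = 99.47·ln 27.65 − 161.1 = 99.47·3.3196 − 161.1 = 169.103.
Gain = 169.103 / 235.942 = 0.7167 → 0.717.

0.717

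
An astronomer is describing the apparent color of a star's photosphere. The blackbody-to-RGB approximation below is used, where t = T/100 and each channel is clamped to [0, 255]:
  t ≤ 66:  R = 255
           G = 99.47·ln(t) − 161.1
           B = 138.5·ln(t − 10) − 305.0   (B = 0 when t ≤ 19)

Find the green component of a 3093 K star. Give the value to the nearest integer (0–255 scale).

180

t = 3093/100 = 30.93; the t ≤ 66 branch applies.
G = 99.47·ln 30.93 − 161.1 = 99.47·3.4317 − 161.1 = 180.254.
Rounded: 180.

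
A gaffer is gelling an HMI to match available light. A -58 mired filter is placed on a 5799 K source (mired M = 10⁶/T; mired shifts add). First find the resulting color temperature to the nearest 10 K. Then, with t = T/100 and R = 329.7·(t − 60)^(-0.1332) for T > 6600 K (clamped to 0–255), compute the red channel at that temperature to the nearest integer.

M_in = 10⁶/5799 = 172.44; M_out = 172.44 + (-58) = 114.44.
T_out = 10⁶/114.44 = 8737.9 K → 8740 K; t = 87.4.
R = 329.7·(87.4 − 60)^(-0.1332) = 329.7·27.4^(-0.1332) = 329.7·0.64342 = 212.134.
Rounded: 212.

212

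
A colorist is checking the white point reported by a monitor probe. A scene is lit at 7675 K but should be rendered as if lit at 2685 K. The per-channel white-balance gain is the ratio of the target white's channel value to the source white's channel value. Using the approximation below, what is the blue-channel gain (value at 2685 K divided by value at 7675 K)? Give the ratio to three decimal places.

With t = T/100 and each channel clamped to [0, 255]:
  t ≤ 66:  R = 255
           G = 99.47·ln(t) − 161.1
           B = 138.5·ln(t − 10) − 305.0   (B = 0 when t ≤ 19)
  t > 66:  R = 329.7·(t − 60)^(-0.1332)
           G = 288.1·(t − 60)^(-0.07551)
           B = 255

0.338

At 7675 K (t = 76.75):
  B = 255 by definition for t > 66.
At 2685 K (t = 26.85):
  B = 138.5·ln(26.85 − 10) − 305.0 = 138.5·ln 16.85 − 305.0 = 138.5·2.8244 − 305.0 = 86.173.
Gain = 86.173 / 255.000 = 0.3379 → 0.338.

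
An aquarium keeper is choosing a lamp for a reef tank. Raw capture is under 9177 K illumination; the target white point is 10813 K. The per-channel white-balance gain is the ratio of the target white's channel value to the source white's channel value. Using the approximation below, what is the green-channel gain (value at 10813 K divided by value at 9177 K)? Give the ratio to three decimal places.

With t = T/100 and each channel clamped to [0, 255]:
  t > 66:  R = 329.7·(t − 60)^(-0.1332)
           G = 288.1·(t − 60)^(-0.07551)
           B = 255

0.969

At 9177 K (t = 91.77):
  G = 288.1·(91.77 − 60)^(-0.07551) = 288.1·31.77^(-0.07551) = 288.1·0.77016 = 221.884.
At 10813 K (t = 108.13):
  G = 288.1·(108.13 − 60)^(-0.07551) = 288.1·48.13^(-0.07551) = 288.1·0.74638 = 215.032.
Gain = 215.032 / 221.884 = 0.9691 → 0.969.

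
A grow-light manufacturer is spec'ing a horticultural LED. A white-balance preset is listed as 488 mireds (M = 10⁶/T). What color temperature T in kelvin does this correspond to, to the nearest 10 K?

T = 10⁶ / 488 = 2049.18 K → 2050 K.

2050 K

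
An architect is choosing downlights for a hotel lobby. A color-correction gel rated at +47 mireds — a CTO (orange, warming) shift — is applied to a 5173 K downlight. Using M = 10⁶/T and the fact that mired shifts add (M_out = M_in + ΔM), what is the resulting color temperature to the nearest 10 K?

M_in = 10⁶/5173 = 193.31 mireds.
M_out = 193.31 + (+47) = 240.31 mireds.
T_out = 10⁶/240.31 = 4161.3 K → 4160 K.

4160 K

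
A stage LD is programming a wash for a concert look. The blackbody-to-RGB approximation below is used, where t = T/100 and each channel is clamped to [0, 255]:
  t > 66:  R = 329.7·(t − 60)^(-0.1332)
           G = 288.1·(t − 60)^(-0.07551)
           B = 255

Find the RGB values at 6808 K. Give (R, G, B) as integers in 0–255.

t = 6808/100 = 68.08; the t > 66 branch applies.
R = 329.7·(68.08 − 60)^(-0.1332) = 329.7·8.08^(-0.1332) = 329.7·0.75706 = 249.604.
G = 288.1·(68.08 − 60)^(-0.07551) = 288.1·8.08^(-0.07551) = 288.1·0.85405 = 246.051.
B = 255 by definition for t > 66.
Rounded: (250, 246, 255).

(250, 246, 255)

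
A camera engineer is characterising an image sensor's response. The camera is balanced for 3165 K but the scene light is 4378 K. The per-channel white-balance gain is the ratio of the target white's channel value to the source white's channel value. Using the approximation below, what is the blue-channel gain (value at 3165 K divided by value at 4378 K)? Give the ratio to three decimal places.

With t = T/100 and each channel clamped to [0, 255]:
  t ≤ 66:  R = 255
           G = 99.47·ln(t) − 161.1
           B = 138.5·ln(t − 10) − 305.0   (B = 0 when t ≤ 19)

0.662

At 4378 K (t = 43.78):
  B = 138.5·ln(43.78 − 10) − 305.0 = 138.5·ln 33.78 − 305.0 = 138.5·3.5199 − 305.0 = 182.502.
At 3165 K (t = 31.65):
  B = 138.5·ln(31.65 − 10) − 305.0 = 138.5·ln 21.65 − 305.0 = 138.5·3.0750 − 305.0 = 120.888.
Gain = 120.888 / 182.502 = 0.6624 → 0.662.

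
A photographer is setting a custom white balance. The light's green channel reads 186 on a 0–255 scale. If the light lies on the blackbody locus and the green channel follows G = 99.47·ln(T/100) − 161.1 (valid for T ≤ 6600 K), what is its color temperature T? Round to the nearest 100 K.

3300 K

ln t = (186 + 161.1) / 99.47 = 3.4895.
t = e^3.4895 = 32.769.
T = 100·t = 3277 K → 3300 K to the nearest 100 K.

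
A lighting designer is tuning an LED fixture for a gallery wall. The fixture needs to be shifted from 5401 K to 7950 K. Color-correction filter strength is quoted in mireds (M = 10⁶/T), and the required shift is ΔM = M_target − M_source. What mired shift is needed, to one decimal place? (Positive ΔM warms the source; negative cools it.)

-59.4 mireds

M_source = 10⁶/5401 = 185.151; M_target = 10⁶/7950 = 125.786.
ΔM = 125.786 − 185.151 = -59.365 → -59.4 mireds, a cooling shift.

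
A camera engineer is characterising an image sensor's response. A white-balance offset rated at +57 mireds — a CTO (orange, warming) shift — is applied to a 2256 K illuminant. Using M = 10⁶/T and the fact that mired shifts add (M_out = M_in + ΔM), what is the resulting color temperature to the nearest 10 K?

2000 K

M_in = 10⁶/2256 = 443.26 mireds.
M_out = 443.26 + (+57) = 500.26 mireds.
T_out = 10⁶/500.26 = 1999.0 K → 2000 K.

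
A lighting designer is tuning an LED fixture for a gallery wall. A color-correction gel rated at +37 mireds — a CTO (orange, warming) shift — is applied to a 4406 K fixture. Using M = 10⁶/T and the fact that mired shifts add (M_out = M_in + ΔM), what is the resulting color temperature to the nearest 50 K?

M_in = 10⁶/4406 = 226.96 mireds.
M_out = 226.96 + (+37) = 263.96 mireds.
T_out = 10⁶/263.96 = 3788.4 K → 3800 K.

3800 K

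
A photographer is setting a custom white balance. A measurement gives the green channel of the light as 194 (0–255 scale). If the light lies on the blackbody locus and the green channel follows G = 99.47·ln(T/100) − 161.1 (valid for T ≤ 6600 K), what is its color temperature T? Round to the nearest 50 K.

ln t = (194 + 161.1) / 99.47 = 3.5699.
t = e^3.5699 = 35.514.
T = 100·t = 3551 K → 3550 K to the nearest 50 K.

3550 K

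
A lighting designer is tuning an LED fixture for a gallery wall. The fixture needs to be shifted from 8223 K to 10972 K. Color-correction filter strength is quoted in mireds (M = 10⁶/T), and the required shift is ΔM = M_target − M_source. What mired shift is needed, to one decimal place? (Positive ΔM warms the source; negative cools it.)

M_source = 10⁶/8223 = 121.610; M_target = 10⁶/10972 = 91.141.
ΔM = 91.141 − 121.610 = -30.469 → -30.5 mireds, a cooling shift.

-30.5 mireds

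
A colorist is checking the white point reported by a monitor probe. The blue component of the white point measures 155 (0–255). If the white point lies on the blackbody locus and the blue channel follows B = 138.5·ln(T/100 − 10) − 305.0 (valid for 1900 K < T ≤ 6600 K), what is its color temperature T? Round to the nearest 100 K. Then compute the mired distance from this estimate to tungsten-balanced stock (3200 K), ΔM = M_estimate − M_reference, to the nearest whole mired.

ln(t − 10) = (155 + 305.0) / 138.5 = 3.3213.
t − 10 = e^3.3213 = 27.696, so t = 37.696.
T = 100·t = 3770 K → 3800 K to the nearest 100 K.
M_estimate = 10⁶/3800 = 263.16; M_reference = 10⁶/3200 = 312.50.
ΔM = 263.16 − 312.50 = -49.34 → -49 mireds.

-49 mireds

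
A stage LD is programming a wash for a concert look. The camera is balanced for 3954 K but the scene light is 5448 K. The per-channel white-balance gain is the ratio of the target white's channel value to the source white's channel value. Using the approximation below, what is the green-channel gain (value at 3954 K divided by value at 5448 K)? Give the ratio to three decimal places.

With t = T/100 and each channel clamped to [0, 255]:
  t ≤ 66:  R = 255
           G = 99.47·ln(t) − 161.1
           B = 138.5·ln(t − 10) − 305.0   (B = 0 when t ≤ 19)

At 5448 K (t = 54.48):
  G = 99.47·ln 54.48 − 161.1 = 99.47·3.9978 − 161.1 = 236.565.
At 3954 K (t = 39.54):
  G = 99.47·ln 39.54 − 161.1 = 99.47·3.6773 − 161.1 = 204.682.
Gain = 204.682 / 236.565 = 0.8652 → 0.865.

0.865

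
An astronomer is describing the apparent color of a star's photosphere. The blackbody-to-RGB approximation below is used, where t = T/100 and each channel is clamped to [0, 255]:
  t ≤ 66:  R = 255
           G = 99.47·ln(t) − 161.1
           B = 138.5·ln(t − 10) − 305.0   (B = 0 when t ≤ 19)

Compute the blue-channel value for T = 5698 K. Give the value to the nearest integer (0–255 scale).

t = 5698/100 = 56.98; the t ≤ 66 branch applies.
B = 138.5·ln(56.98 − 10) − 305.0 = 138.5·ln 46.98 − 305.0 = 138.5·3.8497 − 305.0 = 228.186.
Rounded: 228.

228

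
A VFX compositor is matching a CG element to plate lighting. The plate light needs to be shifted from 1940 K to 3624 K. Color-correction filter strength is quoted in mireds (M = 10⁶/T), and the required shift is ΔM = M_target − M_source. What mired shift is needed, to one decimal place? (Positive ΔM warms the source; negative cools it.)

M_source = 10⁶/1940 = 515.464; M_target = 10⁶/3624 = 275.938.
ΔM = 275.938 − 515.464 = -239.526 → -239.5 mireds, a cooling shift.

-239.5 mireds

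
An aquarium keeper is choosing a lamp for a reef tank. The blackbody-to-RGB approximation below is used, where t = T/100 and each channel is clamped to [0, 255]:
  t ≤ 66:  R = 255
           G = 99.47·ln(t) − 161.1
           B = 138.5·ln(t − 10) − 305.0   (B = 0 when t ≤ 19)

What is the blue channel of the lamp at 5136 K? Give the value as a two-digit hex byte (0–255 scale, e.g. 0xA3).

0xD3

t = 5136/100 = 51.36; the t ≤ 66 branch applies.
B = 138.5·ln(51.36 − 10) − 305.0 = 138.5·ln 41.36 − 305.0 = 138.5·3.7223 − 305.0 = 210.541.
Rounded: 211; in hex, 0xD3.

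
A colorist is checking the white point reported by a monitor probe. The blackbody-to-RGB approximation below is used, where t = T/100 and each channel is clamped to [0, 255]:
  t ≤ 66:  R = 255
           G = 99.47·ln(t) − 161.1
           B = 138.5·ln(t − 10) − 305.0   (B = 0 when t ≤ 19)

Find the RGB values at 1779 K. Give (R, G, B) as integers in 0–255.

(255, 125, 0)

t = 1779/100 = 17.79; the t ≤ 66 branch applies.
R = 255 by definition for t ≤ 66.
G = 99.47·ln 17.79 − 161.1 = 99.47·2.8786 − 161.1 = 125.238.
t = 17.79 ≤ 19, so B = 0.
Rounded: (255, 125, 0).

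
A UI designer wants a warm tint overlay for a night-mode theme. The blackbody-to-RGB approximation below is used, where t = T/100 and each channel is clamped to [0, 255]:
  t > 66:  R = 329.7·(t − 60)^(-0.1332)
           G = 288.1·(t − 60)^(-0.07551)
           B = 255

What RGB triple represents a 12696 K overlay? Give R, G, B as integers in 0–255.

R=188, G=210, B=255

t = 12696/100 = 126.96; the t > 66 branch applies.
R = 329.7·(126.96 − 60)^(-0.1332) = 329.7·66.96^(-0.1332) = 329.7·0.57122 = 188.330.
G = 288.1·(126.96 − 60)^(-0.07551) = 288.1·66.96^(-0.07551) = 288.1·0.72800 = 209.737.
B = 255 by definition for t > 66.
Rounded: (188, 210, 255).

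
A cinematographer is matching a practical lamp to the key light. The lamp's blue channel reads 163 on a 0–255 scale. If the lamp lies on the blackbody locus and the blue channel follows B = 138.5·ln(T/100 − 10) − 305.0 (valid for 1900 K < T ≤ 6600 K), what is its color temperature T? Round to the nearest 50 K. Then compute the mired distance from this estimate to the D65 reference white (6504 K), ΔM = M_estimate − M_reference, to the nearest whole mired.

+99 mireds

ln(t − 10) = (163 + 305.0) / 138.5 = 3.3791.
t − 10 = e^3.3791 = 29.343, so t = 39.343.
T = 100·t = 3934 K → 3950 K to the nearest 50 K.
M_estimate = 10⁶/3950 = 253.16; M_reference = 10⁶/6504 = 153.75.
ΔM = 253.16 − 153.75 = 99.41 → +99 mireds.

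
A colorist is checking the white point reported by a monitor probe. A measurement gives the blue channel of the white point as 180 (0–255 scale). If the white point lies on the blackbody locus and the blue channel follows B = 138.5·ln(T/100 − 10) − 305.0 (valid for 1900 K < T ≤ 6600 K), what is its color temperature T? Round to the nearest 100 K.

ln(t − 10) = (180 + 305.0) / 138.5 = 3.5018.
t − 10 = e^3.5018 = 33.175, so t = 43.175.
T = 100·t = 4318 K → 4300 K to the nearest 100 K.

4300 K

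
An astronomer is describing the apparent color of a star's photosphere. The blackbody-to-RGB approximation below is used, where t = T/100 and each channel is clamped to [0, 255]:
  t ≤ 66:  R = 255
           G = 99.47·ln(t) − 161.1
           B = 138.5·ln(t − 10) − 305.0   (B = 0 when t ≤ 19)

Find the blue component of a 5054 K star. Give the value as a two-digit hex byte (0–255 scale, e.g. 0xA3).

0xD0

t = 5054/100 = 50.54; the t ≤ 66 branch applies.
B = 138.5·ln(50.54 − 10) − 305.0 = 138.5·ln 40.54 − 305.0 = 138.5·3.7023 − 305.0 = 207.767.
Rounded: 208; in hex, 0xD0.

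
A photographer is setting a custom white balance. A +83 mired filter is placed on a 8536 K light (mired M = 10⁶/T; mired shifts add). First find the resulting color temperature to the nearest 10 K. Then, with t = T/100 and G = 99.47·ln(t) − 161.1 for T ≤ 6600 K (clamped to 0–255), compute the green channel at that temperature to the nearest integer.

228

M_in = 10⁶/8536 = 117.15; M_out = 117.15 + (+83) = 200.15.
T_out = 10⁶/200.15 = 4996.2 K → 5000 K; t = 50.
G = 99.47·ln 50 − 161.1 = 99.47·3.9120 − 161.1 = 228.029.
Rounded: 228.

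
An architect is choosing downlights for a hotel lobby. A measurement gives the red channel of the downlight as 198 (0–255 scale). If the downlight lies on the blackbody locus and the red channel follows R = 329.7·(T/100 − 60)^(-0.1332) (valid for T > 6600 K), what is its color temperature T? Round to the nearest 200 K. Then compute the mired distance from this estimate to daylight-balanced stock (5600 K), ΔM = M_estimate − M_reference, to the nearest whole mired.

(t − 60)^(-0.1332) = 198/329.7 = 0.60055.
t − 60 = 0.60055^(1/-0.1332) = 0.60055^(-7.508) = 45.980, so t = 105.980.
T = 100·t = 10598 K → 10600 K to the nearest 200 K.
M_estimate = 10⁶/10600 = 94.34; M_reference = 10⁶/5600 = 178.57.
ΔM = 94.34 − 178.57 = -84.23 → -84 mireds.

-84 mireds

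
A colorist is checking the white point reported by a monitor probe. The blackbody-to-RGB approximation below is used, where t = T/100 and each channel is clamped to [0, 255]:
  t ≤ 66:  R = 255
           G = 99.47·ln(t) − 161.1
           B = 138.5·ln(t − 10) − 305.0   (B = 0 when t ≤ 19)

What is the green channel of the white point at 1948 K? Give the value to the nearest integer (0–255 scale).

t = 1948/100 = 19.48; the t ≤ 66 branch applies.
G = 99.47·ln 19.48 − 161.1 = 99.47·2.9694 − 161.1 = 134.265.
Rounded: 134.

134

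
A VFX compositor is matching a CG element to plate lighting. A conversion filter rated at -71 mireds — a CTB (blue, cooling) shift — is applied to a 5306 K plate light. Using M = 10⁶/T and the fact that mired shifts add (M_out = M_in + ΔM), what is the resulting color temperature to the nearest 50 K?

M_in = 10⁶/5306 = 188.47 mireds.
M_out = 188.47 + (-71) = 117.47 mireds.
T_out = 10⁶/117.47 = 8513.1 K → 8500 K.

8500 K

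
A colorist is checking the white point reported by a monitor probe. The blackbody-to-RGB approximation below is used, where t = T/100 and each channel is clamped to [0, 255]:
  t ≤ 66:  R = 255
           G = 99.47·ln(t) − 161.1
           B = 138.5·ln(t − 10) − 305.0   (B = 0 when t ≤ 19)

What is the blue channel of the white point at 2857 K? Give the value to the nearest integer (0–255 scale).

100

t = 2857/100 = 28.57; the t ≤ 66 branch applies.
B = 138.5·ln(28.57 − 10) − 305.0 = 138.5·ln 18.57 − 305.0 = 138.5·2.9215 − 305.0 = 99.634.
Rounded: 100.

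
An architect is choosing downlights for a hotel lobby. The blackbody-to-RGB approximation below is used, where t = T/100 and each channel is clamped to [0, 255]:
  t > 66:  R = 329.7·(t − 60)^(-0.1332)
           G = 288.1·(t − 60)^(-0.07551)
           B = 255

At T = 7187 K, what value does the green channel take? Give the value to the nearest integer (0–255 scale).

239

t = 7187/100 = 71.87; the t > 66 branch applies.
G = 288.1·(71.87 − 60)^(-0.07551) = 288.1·11.87^(-0.07551) = 288.1·0.82960 = 239.007.
Rounded: 239.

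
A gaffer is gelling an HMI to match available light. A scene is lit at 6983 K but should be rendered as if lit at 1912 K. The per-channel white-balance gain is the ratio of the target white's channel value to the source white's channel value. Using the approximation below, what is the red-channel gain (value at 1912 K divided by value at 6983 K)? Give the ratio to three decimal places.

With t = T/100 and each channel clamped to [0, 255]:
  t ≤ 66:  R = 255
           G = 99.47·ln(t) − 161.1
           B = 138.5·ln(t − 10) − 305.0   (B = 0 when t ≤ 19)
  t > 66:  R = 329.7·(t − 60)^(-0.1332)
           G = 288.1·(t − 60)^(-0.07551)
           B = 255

1.049

At 6983 K (t = 69.83):
  R = 329.7·(69.83 − 60)^(-0.1332) = 329.7·9.83^(-0.1332) = 329.7·0.73755 = 243.170.
At 1912 K (t = 19.12):
  R = 255 by definition for t ≤ 66.
Gain = 255.000 / 243.170 = 1.0486 → 1.049.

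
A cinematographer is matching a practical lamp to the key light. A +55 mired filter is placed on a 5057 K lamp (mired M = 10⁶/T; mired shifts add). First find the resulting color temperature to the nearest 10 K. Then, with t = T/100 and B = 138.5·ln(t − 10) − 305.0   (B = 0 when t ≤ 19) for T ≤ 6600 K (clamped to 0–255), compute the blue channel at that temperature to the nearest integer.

164

M_in = 10⁶/5057 = 197.75; M_out = 197.75 + (+55) = 252.75.
T_out = 10⁶/252.75 = 3956.5 K → 3960 K; t = 39.6.
B = 138.5·ln(39.6 − 10) − 305.0 = 138.5·ln 29.6 − 305.0 = 138.5·3.3878 − 305.0 = 164.207.
Rounded: 164.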